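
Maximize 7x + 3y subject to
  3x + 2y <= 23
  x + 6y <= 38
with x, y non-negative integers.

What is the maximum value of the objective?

The continuous relaxation peaks at (7.67, 0) with value 53.67; rounding to a feasible lattice point costs some objective.
(x,y)=(7,1): 3·7+2·1=23≤23, 1·7+6·1=13≤38, objective 52.
(x,y)=(7,0): 3·7+2·0=21≤23, 1·7+6·0=7≤38, objective 49.
The best lattice point is (7,1), giving 52.

52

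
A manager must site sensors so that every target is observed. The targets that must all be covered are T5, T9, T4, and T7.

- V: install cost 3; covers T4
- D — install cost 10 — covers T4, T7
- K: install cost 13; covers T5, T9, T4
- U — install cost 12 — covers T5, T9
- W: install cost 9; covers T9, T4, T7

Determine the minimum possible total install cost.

Choose U and W: together they cover T5, T9, T4, T7 — every target.
Total install cost: 12 + 9 = 21.

21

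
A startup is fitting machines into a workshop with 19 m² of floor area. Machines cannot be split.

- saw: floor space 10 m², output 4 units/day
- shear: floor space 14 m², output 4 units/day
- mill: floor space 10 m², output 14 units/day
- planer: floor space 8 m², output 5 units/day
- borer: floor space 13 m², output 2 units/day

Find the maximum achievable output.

saw + planer: floor space 10 + 8 = 18 ≤ 19, output 4 + 5 = 9.
mill: floor space 10 ≤ 19, output 14.
mill + planer: floor space 10 + 8 = 18 ≤ 19, output 14 + 5 = 19.
Best is mill and planer with total output 19.

19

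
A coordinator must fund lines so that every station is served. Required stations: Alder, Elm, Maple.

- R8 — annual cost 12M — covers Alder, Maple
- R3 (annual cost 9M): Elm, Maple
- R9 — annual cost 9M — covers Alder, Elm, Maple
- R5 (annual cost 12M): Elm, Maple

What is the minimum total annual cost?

9

R9 alone covers Alder, Elm, Maple — every station.
Total annual cost: 9.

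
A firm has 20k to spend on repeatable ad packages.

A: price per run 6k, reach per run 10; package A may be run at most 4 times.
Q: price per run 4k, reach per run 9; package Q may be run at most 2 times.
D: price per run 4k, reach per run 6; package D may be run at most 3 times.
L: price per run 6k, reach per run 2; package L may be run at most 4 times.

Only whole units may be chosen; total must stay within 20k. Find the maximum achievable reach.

Take 2×A and 2×Q: price 20 ≤ 20, reach 2·10 + 2·9 = 38.
Q has the best ratio (9/4) and is taken to its limit of 2; remaining capacity is filled optimally with the others.

38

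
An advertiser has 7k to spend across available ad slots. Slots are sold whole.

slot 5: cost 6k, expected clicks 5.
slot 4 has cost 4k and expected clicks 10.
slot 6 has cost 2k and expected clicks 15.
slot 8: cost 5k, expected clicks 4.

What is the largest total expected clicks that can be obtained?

25

slot 4 + slot 6: cost 4 + 2 = 6 ≤ 7, expected clicks 10 + 15 = 25.
slot 6 + slot 8: cost 2 + 5 = 7 ≤ 7, expected clicks 15 + 4 = 19.
Best is slot 4 and slot 6 with total expected clicks 25.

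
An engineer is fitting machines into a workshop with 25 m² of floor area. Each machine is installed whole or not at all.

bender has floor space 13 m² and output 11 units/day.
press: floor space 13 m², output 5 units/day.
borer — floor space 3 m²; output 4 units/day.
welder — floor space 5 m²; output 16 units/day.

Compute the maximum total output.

Take bender, borer, and welder: floor space 13 + 3 + 5 = 21 ≤ 25, output 11 + 4 + 16 = 31.
No other feasible combination does better.

31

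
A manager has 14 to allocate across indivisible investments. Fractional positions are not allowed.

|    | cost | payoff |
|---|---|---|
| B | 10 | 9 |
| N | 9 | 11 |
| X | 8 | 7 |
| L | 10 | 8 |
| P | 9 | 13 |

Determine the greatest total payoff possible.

Allowing fractional choices, the relaxed optimum would be about 19.1, but investments are indivisible.
N: cost 9 ≤ 14, payoff 11.
P: cost 9 ≤ 14, payoff 13.
Best is P with total payoff 13.

13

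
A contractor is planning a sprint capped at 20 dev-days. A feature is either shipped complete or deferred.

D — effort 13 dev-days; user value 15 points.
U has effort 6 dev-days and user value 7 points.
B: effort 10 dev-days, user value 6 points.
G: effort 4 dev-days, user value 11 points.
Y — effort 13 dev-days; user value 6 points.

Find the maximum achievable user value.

26

Allowing fractional choices, the relaxed optimum would be about 29.5, but features are indivisible.
D + G: effort 13 + 4 = 17 ≤ 20, user value 15 + 11 = 26.
D + U: effort 13 + 6 = 19 ≤ 20, user value 15 + 7 = 22.
U + B + G: effort 6 + 10 + 4 = 20 ≤ 20, user value 7 + 6 + 11 = 24.
Best is D and G with total user value 26.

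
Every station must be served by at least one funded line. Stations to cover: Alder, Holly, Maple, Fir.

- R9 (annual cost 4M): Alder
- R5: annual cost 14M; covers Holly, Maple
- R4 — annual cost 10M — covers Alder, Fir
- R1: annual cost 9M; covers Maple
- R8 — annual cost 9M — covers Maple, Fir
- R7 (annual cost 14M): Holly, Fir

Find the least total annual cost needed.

24

Choose R5 and R4: together they cover Alder, Holly, Maple, Fir — every station.
Total annual cost: 14 + 10 = 24.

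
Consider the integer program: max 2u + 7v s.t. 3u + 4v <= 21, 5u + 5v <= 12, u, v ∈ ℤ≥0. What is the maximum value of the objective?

The continuous relaxation peaks at (0, 2.4) with value 16.80; rounding to a feasible lattice point costs some objective.
(u,v)=(0,2): 3·0+4·2=8≤21, 5·0+5·2=10≤12, objective 14.
(u,v)=(1,1): 3·1+4·1=7≤21, 5·1+5·1=10≤12, objective 9.
(u,v)=(0,1): 3·0+4·1=4≤21, 5·0+5·1=5≤12, objective 7.
The best lattice point is (0,2), giving 14.

14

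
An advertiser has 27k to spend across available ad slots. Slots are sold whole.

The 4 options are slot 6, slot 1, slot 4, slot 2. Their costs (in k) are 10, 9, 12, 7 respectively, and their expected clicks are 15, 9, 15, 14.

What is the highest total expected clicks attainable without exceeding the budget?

38

Take slot 6, slot 1, and slot 2: cost 10 + 9 + 7 = 26 ≤ 27, expected clicks 15 + 9 + 14 = 38.
No other feasible combination does better.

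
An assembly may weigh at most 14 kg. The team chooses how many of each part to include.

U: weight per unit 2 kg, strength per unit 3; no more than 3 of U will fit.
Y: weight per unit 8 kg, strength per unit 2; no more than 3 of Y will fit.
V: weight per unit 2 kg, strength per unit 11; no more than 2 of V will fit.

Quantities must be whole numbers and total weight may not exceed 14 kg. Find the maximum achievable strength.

31

V has the best ratio (11/2); taking only V gives at most 2×11 = 22 (stopped by the supply cap of 2).
Mixing does better — 3×U and 2×V: weight 10 ≤ 14, strength 3·3 + 2·11 = 31.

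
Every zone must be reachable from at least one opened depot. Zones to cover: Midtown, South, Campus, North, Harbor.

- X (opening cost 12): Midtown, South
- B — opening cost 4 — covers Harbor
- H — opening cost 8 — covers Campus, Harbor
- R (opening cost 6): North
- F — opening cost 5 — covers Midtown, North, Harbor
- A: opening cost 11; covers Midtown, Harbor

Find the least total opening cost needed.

Choose X, H, and F: together they cover Midtown, South, Campus, North, Harbor — every zone.
Total opening cost: 12 + 8 + 5 = 25.
No cover costs less than 25.

25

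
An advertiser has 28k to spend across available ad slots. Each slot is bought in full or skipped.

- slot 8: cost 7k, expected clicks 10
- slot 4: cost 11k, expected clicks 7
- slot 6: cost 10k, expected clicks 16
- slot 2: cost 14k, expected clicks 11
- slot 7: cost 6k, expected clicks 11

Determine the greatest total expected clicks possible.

Allowing fractional choices, the relaxed optimum would be about 40.9, but ad slots are indivisible.
slot 8 + slot 6 + slot 7: cost 7 + 10 + 6 = 23 ≤ 28, expected clicks 10 + 16 + 11 = 37.
slot 8 + slot 4 + slot 6: cost 7 + 11 + 10 = 28 ≤ 28, expected clicks 10 + 7 + 16 = 33.
slot 4 + slot 6 + slot 7: cost 11 + 10 + 6 = 27 ≤ 28, expected clicks 7 + 16 + 11 = 34.
Best is slot 8, slot 6, and slot 7 with total expected clicks 37.

37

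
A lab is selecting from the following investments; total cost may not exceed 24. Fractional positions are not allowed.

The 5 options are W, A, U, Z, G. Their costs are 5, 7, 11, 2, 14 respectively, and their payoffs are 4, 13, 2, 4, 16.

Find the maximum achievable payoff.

33

A + Z + G: cost 7 + 2 + 14 = 23 ≤ 24, payoff 13 + 4 + 16 = 33.
A + G: cost 7 + 14 = 21 ≤ 24, payoff 13 + 16 = 29.
W + Z + G: cost 5 + 2 + 14 = 21 ≤ 24, payoff 4 + 4 + 16 = 24.
Best is A, Z, and G with total payoff 33.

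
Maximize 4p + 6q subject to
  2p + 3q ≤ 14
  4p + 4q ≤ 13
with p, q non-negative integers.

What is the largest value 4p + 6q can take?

18

(p,q)=(0,3): 2·0+3·3=9≤14, 4·0+4·3=12≤13, objective 18.
(p,q)=(1,2): 2·1+3·2=8≤14, 4·1+4·2=12≤13, objective 16.
The best lattice point is (0,3), giving 18.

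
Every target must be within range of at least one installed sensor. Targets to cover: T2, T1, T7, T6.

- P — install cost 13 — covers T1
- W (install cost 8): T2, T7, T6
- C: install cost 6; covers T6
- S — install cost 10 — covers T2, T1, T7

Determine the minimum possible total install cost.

The greedy cost-per-new-target heuristic would pick W and S for 18, but a cheaper cover exists.
Choose C and S: together they cover T2, T1, T7, T6 — every target.
Total install cost: 6 + 10 = 16.
No cover costs less than 16.

16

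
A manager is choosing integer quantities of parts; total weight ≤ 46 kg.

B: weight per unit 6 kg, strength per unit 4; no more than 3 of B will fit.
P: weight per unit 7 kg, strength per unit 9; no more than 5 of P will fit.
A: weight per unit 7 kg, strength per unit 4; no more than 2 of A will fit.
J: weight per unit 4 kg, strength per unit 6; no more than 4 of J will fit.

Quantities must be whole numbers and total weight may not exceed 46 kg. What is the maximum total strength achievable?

60

J has the best ratio (6/4); taking only J gives at most 4×6 = 24 (stopped by the supply cap of 4).
Mixing does better — 4×P and 4×J: weight 44 ≤ 46, strength 4·9 + 4·6 = 60.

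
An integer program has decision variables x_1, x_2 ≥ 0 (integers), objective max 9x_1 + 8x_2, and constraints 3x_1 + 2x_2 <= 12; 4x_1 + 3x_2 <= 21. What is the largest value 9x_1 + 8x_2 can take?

48

(x_1,x_2)=(0,6): 3·0+2·6=12≤12, 4·0+3·6=18≤21, objective 48.
(x_1,x_2)=(0,5): 3·0+2·5=10≤12, 4·0+3·5=15≤21, objective 40.
Maximum is 48 at (x_1,x_2)=(0,6).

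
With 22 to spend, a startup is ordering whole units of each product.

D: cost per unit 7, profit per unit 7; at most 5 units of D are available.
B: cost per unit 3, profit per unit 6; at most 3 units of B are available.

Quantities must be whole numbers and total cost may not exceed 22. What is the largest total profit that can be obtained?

Take 2×D and 2×B: cost 20 ≤ 22, profit 2·7 + 2·6 = 26.
No other integer combination yields more.

26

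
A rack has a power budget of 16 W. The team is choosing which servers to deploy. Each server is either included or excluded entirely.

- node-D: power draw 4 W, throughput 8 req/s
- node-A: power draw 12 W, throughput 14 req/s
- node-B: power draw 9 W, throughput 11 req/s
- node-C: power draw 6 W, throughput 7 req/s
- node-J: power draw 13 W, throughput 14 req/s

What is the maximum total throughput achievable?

22

node-D + node-A: power draw 4 + 12 = 16 ≤ 16, throughput 8 + 14 = 22.
node-D + node-B: power draw 4 + 9 = 13 ≤ 16, throughput 8 + 11 = 19.
node-B + node-C: power draw 9 + 6 = 15 ≤ 16, throughput 11 + 7 = 18.
Best is node-D and node-A with total throughput 22.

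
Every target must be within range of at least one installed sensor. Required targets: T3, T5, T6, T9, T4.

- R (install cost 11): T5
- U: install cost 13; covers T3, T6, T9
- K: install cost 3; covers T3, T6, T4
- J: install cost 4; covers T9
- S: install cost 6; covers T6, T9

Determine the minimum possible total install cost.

18

Choose R, K, and J: together they cover T3, T5, T6, T9, T4 — every target.
Total install cost: 11 + 3 + 4 = 18.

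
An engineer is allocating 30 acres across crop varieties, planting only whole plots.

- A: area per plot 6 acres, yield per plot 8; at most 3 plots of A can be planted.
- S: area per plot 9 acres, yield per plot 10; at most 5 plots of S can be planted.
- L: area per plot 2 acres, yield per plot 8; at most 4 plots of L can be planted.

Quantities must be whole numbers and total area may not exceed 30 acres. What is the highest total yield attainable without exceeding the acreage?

This is a bounded integer knapsack.
Take 2×A, 1×S, and 4×L: area 29 ≤ 30, yield 2·8 + 1·10 + 4·8 = 58.
L has the best ratio (8/2) and is taken to its limit of 4; remaining capacity is filled optimally with the others.

58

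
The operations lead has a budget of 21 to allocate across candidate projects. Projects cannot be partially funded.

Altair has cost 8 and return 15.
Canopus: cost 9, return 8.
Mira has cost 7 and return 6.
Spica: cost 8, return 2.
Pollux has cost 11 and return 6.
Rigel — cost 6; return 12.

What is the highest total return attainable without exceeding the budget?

This is an integer program with binary decision variables.
Allowing fractional choices, the relaxed optimum would be about 33.2, but projects are indivisible.
Altair + Rigel: cost 8 + 6 = 14 ≤ 21, return 15 + 12 = 27.
Altair + Mira + Rigel: cost 8 + 7 + 6 = 21 ≤ 21, return 15 + 6 + 12 = 33.
Altair + Canopus: cost 8 + 9 = 17 ≤ 21, return 15 + 8 = 23.
Best is Altair, Mira, and Rigel with total return 33.

33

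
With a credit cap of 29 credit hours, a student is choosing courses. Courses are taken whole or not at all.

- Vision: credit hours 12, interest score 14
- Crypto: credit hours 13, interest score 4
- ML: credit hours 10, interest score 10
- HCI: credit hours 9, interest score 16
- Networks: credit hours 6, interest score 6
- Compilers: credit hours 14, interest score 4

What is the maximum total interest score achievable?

36

Take Vision, HCI, and Networks: credit hours 12 + 9 + 6 = 27 ≤ 29, interest score 14 + 16 + 6 = 36.
No other feasible combination does better.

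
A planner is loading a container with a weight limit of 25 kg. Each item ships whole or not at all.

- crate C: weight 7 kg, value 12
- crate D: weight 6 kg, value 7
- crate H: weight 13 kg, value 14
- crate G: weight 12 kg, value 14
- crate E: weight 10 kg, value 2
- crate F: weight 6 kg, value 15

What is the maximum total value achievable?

crate D + crate G + crate F: weight 6 + 12 + 6 = 24 ≤ 25, value 7 + 14 + 15 = 36.
crate C + crate G + crate F: weight 7 + 12 + 6 = 25 ≤ 25, value 12 + 14 + 15 = 41.
Best is crate C, crate G, and crate F with total value 41.

41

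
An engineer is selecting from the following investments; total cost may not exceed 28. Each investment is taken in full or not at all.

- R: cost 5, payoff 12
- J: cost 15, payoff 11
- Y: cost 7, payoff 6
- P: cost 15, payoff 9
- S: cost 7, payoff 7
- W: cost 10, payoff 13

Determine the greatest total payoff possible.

This is an integer program with binary decision variables.
Allowing fractional choices, the relaxed optimum would be about 37.1, but investments are indivisible.
R + Y + W: cost 5 + 7 + 10 = 22 ≤ 28, payoff 12 + 6 + 13 = 31.
R + J + S: cost 5 + 15 + 7 = 27 ≤ 28, payoff 12 + 11 + 7 = 30.
R + S + W: cost 5 + 7 + 10 = 22 ≤ 28, payoff 12 + 7 + 13 = 32.
Best is R, S, and W with total payoff 32.

32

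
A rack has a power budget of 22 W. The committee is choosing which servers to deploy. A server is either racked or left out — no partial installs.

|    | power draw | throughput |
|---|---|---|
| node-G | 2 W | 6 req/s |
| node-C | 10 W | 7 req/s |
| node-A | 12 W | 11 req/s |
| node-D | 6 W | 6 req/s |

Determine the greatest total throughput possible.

node-G + node-C + node-D: power draw 2 + 10 + 6 = 18 ≤ 22, throughput 6 + 7 + 6 = 19.
node-G + node-A + node-D: power draw 2 + 12 + 6 = 20 ≤ 22, throughput 6 + 11 + 6 = 23.
node-C + node-A: power draw 10 + 12 = 22 ≤ 22, throughput 7 + 11 = 18.
Best is node-G, node-A, and node-D with total throughput 23.

23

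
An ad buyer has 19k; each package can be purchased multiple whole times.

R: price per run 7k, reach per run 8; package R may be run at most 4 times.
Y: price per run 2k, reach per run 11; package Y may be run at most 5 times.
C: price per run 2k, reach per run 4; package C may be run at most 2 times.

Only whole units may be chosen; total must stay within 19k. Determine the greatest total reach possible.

67

Y has the best ratio (11/2); taking only Y gives at most 5×11 = 55 (stopped by the supply cap of 5).
Mixing does better — 1×R, 5×Y, and 1×C: price 19 ≤ 19, reach 1·8 + 5·11 + 1·4 = 67.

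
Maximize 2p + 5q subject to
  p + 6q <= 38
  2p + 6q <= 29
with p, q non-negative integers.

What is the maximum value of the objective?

28

The continuous relaxation peaks at (14.5, 0) with value 29.00; rounding to a feasible lattice point costs some objective.
(p,q)=(14,0): 1·14+6·0=14≤38, 2·14+6·0=28≤29, objective 28.
(p,q)=(13,0): 1·13+6·0=13≤38, 2·13+6·0=26≤29, objective 26.
No feasible integer point exceeds 28.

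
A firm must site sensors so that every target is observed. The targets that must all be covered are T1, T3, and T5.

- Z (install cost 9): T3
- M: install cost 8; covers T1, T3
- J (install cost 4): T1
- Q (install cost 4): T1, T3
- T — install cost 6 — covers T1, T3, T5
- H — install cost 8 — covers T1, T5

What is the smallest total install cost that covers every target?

The greedy cost-per-new-target heuristic would pick Q and T for 10, but a cheaper cover exists.
T alone covers T1, T3, T5 — every target.
Total install cost: 6.
No cover costs less than 6.

6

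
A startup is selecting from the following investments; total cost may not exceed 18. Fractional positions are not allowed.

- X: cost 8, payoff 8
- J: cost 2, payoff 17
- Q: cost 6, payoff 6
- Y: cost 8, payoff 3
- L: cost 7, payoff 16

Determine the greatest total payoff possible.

41

This is an integer program with binary decision variables.
J + Y + L: cost 2 + 8 + 7 = 17 ≤ 18, payoff 17 + 3 + 16 = 36.
X + J + L: cost 8 + 2 + 7 = 17 ≤ 18, payoff 8 + 17 + 16 = 41.
J + Q + L: cost 2 + 6 + 7 = 15 ≤ 18, payoff 17 + 6 + 16 = 39.
Best is X, J, and L with total payoff 41.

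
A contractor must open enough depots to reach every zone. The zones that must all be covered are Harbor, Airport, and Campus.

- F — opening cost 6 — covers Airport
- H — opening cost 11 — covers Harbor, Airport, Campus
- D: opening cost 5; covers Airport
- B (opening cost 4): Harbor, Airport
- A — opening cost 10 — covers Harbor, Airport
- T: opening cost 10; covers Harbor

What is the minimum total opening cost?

The greedy cost-per-new-zone heuristic would pick B and H for 15, but a cheaper cover exists.
H alone covers Harbor, Airport, Campus — every zone.
Total opening cost: 11.
No cover costs less than 11.

11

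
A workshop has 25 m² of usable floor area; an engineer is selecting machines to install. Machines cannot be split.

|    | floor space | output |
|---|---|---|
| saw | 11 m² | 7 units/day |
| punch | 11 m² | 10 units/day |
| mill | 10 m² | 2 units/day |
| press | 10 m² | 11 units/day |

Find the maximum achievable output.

21

Allowing fractional choices, the relaxed optimum would be about 23.5, but machines are indivisible.
saw + press: floor space 11 + 10 = 21 ≤ 25, output 7 + 11 = 18.
saw + punch: floor space 11 + 11 = 22 ≤ 25, output 7 + 10 = 17.
punch + press: floor space 11 + 10 = 21 ≤ 25, output 10 + 11 = 21.
Best is punch and press with total output 21.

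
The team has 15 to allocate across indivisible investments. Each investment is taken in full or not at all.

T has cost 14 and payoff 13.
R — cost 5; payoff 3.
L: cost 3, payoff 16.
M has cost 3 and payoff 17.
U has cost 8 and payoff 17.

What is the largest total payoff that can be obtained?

50

Allowing fractional choices, the relaxed optimum would be about 50.9, but investments are indivisible.
R + L + M: cost 5 + 3 + 3 = 11 ≤ 15, payoff 3 + 16 + 17 = 36.
L + M + U: cost 3 + 3 + 8 = 14 ≤ 15, payoff 16 + 17 + 17 = 50.
Best is L, M, and U with total payoff 50.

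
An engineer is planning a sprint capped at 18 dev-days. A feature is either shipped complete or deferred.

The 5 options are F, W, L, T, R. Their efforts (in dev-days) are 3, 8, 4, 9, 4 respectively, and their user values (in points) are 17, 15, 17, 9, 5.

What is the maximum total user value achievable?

This is an integer program with binary decision variables.
Allowing fractional choices, the relaxed optimum would be about 52.8, but features are indivisible.
F + W + L: effort 3 + 8 + 4 = 15 ≤ 18, user value 17 + 15 + 17 = 49.
F + L + R: effort 3 + 4 + 4 = 11 ≤ 18, user value 17 + 17 + 5 = 39.
F + L + T: effort 3 + 4 + 9 = 16 ≤ 18, user value 17 + 17 + 9 = 43.
Best is F, W, and L with total user value 49.

49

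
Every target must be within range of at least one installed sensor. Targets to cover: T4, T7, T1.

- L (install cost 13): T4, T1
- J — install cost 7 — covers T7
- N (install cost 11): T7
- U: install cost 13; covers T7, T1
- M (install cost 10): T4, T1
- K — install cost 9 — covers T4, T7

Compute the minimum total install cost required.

This is a weighted set-cover instance.
Choose J and M: together they cover T4, T7, T1 — every target.
Total install cost: 7 + 10 = 17.

17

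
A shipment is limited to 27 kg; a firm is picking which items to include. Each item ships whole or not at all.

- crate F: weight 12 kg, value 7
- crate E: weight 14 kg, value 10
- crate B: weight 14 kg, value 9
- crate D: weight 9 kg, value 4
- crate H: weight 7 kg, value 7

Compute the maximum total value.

crate F + crate E: weight 12 + 14 = 26 ≤ 27, value 7 + 10 = 17.
crate E + crate H: weight 14 + 7 = 21 ≤ 27, value 10 + 7 = 17.
The maximum value is 17; one optimal choice is crate E and crate H.

17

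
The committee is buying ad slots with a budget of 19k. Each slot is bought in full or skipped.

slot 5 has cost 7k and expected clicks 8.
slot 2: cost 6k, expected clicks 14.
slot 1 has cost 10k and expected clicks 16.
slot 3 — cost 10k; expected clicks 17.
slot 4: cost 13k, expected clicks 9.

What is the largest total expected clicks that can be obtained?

Allowing fractional choices, the relaxed optimum would be about 35.8, but ad slots are indivisible.
slot 2 + slot 3: cost 6 + 10 = 16 ≤ 19, expected clicks 14 + 17 = 31.
slot 2 + slot 1: cost 6 + 10 = 16 ≤ 19, expected clicks 14 + 16 = 30.
slot 5 + slot 3: cost 7 + 10 = 17 ≤ 19, expected clicks 8 + 17 = 25.
Best is slot 2 and slot 3 with total expected clicks 31.

31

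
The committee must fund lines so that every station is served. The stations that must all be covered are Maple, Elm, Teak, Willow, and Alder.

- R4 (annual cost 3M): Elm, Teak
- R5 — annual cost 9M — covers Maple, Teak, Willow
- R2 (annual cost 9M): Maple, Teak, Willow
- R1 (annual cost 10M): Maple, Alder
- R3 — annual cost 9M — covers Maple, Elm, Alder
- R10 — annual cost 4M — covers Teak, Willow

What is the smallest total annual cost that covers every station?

13

The greedy cost-per-new-station heuristic would pick R4, R10, and R3 for 16, but a cheaper cover exists.
Choose R3 and R10: together they cover Maple, Elm, Teak, Willow, Alder — every station.
Total annual cost: 9 + 4 = 13.
No cover costs less than 13.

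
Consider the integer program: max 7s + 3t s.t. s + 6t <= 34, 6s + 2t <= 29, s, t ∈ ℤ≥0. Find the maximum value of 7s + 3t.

36

(s,t)=(3,5): 1·3+6·5=33≤34, 6·3+2·5=28≤29, objective 36.
(s,t)=(3,4): 1·3+6·4=27≤34, 6·3+2·4=26≤29, objective 33.
(s,t)=(2,5): 1·2+6·5=32≤34, 6·2+2·5=22≤29, objective 29.
No feasible integer point exceeds 36.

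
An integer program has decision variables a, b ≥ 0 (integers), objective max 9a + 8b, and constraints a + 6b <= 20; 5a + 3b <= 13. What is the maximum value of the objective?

26

The continuous relaxation peaks at (0.667, 3.22) with value 31.78; rounding to a feasible lattice point costs some objective.
(a,b)=(2,1): 1·2+6·1=8≤20, 5·2+3·1=13≤13, objective 26.
(a,b)=(1,2): 1·1+6·2=13≤20, 5·1+3·2=11≤13, objective 25.
(a,b)=(0,3): 1·0+6·3=18≤20, 5·0+3·3=9≤13, objective 24.
Maximum is 26 at (a,b)=(2,1).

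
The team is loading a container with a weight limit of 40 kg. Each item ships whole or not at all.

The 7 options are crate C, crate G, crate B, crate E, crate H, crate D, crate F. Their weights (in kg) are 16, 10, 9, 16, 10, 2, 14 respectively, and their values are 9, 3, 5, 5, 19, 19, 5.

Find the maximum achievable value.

crate C + crate G + crate H + crate D: weight 16 + 10 + 10 + 2 = 38 ≤ 40, value 9 + 3 + 19 + 19 = 50.
crate C + crate B + crate H + crate D: weight 16 + 9 + 10 + 2 = 37 ≤ 40, value 9 + 5 + 19 + 19 = 52.
Best is crate C, crate B, crate H, and crate D with total value 52.

52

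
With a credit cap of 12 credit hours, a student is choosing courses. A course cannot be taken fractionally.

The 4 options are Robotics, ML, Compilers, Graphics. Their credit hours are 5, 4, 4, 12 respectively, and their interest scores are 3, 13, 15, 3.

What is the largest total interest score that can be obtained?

Allowing fractional choices, the relaxed optimum would be about 30.4, but courses are indivisible.
Robotics + ML: credit hours 5 + 4 = 9 ≤ 12, interest score 3 + 13 = 16.
ML + Compilers: credit hours 4 + 4 = 8 ≤ 12, interest score 13 + 15 = 28.
Robotics + Compilers: credit hours 5 + 4 = 9 ≤ 12, interest score 3 + 15 = 18.
Best is ML and Compilers with total interest score 28.

28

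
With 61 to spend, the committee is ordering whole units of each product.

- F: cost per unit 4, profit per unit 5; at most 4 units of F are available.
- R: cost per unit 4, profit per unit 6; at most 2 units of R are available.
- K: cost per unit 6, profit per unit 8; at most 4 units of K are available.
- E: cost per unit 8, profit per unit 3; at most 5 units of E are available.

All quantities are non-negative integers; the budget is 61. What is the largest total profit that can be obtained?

67

3×F, 2×R, 4×K, and 2×E: cost 60 ≤ 61, profit 3·5 + 2·6 + 4·8 + 2·3 = 65.
4×F, 2×R, 4×K, and 1×E: cost 56 ≤ 61, profit 4·5 + 2·6 + 4·8 + 1·3 = 67.
Best is 67.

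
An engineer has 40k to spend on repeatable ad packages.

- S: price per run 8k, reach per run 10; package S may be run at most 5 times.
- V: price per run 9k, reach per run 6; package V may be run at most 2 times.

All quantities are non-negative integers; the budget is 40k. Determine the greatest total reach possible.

S has the best ratio (10/8); taking only S gives at most 5×10 = 50 (stopped by the price limit).
Optimal: 5×S: price 40 ≤ 40, reach 5·10 = 50.

50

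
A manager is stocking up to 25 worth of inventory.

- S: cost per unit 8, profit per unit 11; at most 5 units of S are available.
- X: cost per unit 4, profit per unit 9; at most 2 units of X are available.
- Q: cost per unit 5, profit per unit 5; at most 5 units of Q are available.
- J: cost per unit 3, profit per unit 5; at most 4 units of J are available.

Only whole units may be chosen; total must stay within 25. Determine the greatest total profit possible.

1×S, 2×X, and 3×J: cost 25 ≤ 25, profit 1·11 + 2·9 + 3·5 = 44.
2×X, 1×Q, and 4×J: cost 25 ≤ 25, profit 2·9 + 1·5 + 4·5 = 43.
Best is 44.

44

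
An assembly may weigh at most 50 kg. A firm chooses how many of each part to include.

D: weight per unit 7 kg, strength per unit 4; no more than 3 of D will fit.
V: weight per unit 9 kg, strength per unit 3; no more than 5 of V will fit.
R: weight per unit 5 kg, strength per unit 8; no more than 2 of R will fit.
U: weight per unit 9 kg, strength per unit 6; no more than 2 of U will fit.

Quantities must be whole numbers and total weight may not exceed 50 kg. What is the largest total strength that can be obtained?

This is a bounded integer knapsack.
3×D, 2×R, and 2×U: weight 49 ≤ 50, strength 3·4 + 2·8 + 2·6 = 40.
3×D, 1×V, 2×R, and 1×U: weight 49 ≤ 50, strength 3·4 + 1·3 + 2·8 + 1·6 = 37.
Best is 40.

40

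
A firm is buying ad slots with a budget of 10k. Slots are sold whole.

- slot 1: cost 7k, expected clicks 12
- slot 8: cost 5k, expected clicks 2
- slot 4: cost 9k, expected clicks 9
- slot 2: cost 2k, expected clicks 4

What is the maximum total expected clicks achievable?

Take slot 1 and slot 2: cost 7 + 2 = 9 ≤ 10, expected clicks 12 + 4 = 16.
No other feasible combination does better.

16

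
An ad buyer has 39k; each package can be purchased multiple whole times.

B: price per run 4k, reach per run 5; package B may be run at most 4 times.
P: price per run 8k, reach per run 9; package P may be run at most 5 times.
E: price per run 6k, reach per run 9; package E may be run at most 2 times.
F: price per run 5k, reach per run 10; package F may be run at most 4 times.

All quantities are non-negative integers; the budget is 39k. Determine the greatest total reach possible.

3×B, 1×E, and 4×F: price 38 ≤ 39, reach 3·5 + 1·9 + 4·10 = 64.
1×B, 2×E, and 4×F: price 36 ≤ 39, reach 1·5 + 2·9 + 4·10 = 63.
Best is 64.

64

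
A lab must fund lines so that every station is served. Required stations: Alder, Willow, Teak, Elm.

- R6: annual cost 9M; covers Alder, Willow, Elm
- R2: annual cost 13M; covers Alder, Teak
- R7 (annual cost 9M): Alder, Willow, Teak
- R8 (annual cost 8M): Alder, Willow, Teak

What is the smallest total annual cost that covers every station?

This is an integer covering problem.
Choose R6 and R8: together they cover Alder, Willow, Teak, Elm — every station.
Total annual cost: 9 + 8 = 17.
No cover costs less than 17.

17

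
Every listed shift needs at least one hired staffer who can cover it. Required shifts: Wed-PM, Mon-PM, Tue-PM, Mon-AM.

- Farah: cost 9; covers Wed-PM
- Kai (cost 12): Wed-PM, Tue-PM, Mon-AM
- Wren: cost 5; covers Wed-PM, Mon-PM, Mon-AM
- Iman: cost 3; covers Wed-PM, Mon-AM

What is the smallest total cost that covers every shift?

The greedy cost-per-new-shift heuristic would pick Iman, Wren, and Kai for 20, but a cheaper cover exists.
Choose Kai and Wren: together they cover Wed-PM, Mon-PM, Tue-PM, Mon-AM — every shift.
Total cost: 12 + 5 = 17.
No cover costs less than 17.

17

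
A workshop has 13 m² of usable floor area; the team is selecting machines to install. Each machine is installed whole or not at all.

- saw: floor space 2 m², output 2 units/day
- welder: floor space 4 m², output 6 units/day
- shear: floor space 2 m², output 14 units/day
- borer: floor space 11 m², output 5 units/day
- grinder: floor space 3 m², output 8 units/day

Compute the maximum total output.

saw + welder + shear + grinder: floor space 2 + 4 + 2 + 3 = 11 ≤ 13, output 2 + 6 + 14 + 8 = 30.
saw + shear + grinder: floor space 2 + 2 + 3 = 7 ≤ 13, output 2 + 14 + 8 = 24.
welder + shear + grinder: floor space 4 + 2 + 3 = 9 ≤ 13, output 6 + 14 + 8 = 28.
Best is saw, welder, shear, and grinder with total output 30.

30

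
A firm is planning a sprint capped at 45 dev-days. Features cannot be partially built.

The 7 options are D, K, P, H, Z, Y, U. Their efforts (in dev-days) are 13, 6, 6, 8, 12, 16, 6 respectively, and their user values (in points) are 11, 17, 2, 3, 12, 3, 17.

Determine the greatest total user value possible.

60

D + K + H + Z + U: effort 13 + 6 + 8 + 12 + 6 = 45 ≤ 45, user value 11 + 17 + 3 + 12 + 17 = 60.
D + K + P + Z + U: effort 13 + 6 + 6 + 12 + 6 = 43 ≤ 45, user value 11 + 17 + 2 + 12 + 17 = 59.
D + K + Z + U: effort 13 + 6 + 12 + 6 = 37 ≤ 45, user value 11 + 17 + 12 + 17 = 57.
Best is D, K, H, Z, and U with total user value 60.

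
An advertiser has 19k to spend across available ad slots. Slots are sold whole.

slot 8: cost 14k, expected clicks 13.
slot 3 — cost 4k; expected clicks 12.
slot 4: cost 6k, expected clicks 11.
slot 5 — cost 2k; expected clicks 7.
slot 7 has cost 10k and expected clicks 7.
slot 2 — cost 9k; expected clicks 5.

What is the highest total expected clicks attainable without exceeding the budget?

This is a 0-1 knapsack instance.
slot 3 + slot 4 + slot 5: cost 4 + 6 + 2 = 12 ≤ 19, expected clicks 12 + 11 + 7 = 30.
slot 3 + slot 5 + slot 7: cost 4 + 2 + 10 = 16 ≤ 19, expected clicks 12 + 7 + 7 = 26.
slot 3 + slot 4 + slot 2: cost 4 + 6 + 9 = 19 ≤ 19, expected clicks 12 + 11 + 5 = 28.
Best is slot 3, slot 4, and slot 5 with total expected clicks 30.

30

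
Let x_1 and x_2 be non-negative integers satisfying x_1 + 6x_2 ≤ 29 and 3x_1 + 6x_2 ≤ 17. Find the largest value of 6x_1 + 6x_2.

30

(x_1,x_2)=(5,0): 1·5+6·0=5≤29, 3·5+6·0=15≤17, objective 30.
(x_1,x_2)=(4,0): 1·4+6·0=4≤29, 3·4+6·0=12≤17, objective 24.
No feasible integer point exceeds 30.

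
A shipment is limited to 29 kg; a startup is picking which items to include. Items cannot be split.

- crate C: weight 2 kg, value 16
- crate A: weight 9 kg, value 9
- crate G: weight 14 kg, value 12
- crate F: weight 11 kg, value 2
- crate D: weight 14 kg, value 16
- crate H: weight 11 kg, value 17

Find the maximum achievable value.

Treat it as a binary knapsack problem.
crate C + crate G + crate H: weight 2 + 14 + 11 = 27 ≤ 29, value 16 + 12 + 17 = 45.
crate C + crate D + crate H: weight 2 + 14 + 11 = 27 ≤ 29, value 16 + 16 + 17 = 49.
Best is crate C, crate D, and crate H with total value 49.

49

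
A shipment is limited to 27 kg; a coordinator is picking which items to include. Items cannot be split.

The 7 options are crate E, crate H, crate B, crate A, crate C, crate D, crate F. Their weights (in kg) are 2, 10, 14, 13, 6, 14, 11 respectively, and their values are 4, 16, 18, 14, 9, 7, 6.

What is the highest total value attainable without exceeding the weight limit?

38

This is an integer program with binary decision variables.
crate E + crate H + crate A: weight 2 + 10 + 13 = 25 ≤ 27, value 4 + 16 + 14 = 34.
crate H + crate B: weight 10 + 14 = 24 ≤ 27, value 16 + 18 = 34.
crate E + crate H + crate B: weight 2 + 10 + 14 = 26 ≤ 27, value 4 + 16 + 18 = 38.
Best is crate E, crate H, and crate B with total value 38.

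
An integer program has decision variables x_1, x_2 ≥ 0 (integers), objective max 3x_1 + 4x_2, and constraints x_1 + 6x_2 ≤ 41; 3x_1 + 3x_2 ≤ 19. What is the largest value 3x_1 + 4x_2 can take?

(x_1,x_2)=(0,6) is feasible, giving 24.
(x_1,x_2)=(1,5) is feasible, giving 23.
No feasible integer point exceeds 24.

24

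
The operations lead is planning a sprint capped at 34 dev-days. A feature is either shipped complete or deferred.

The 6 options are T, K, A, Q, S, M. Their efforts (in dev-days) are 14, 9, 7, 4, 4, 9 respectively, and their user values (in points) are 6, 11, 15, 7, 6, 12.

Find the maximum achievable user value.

Take K, A, Q, S, and M: effort 9 + 7 + 4 + 4 + 9 = 33 ≤ 34, user value 11 + 15 + 7 + 6 + 12 = 51.
No other feasible combination does better.

51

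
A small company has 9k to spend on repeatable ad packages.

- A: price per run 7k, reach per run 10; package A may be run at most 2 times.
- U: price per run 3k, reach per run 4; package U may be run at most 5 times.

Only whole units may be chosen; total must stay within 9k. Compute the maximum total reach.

12

This is a bounded integer knapsack.
1×A: price 7 ≤ 9, reach 1·10 = 10.
3×U: price 9 ≤ 9, reach 3·4 = 12.
Best is 12.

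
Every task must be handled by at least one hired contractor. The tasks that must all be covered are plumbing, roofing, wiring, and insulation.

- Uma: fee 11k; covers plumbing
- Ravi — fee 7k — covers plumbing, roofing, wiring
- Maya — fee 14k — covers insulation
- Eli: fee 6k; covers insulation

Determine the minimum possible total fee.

Choose Ravi and Eli: together they cover plumbing, roofing, wiring, insulation — every task.
Total fee: 7 + 6 = 13.

13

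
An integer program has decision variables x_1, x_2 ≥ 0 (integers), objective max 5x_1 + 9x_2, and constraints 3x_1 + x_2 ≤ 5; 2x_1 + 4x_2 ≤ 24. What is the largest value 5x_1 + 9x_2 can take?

45

(x_1,x_2)=(0,5): 3·0+1·5=5≤5, 2·0+4·5=20≤24, objective 45.
(x_1,x_2)=(0,4): 3·0+1·4=4≤5, 2·0+4·4=16≤24, objective 36.
No feasible integer point exceeds 45.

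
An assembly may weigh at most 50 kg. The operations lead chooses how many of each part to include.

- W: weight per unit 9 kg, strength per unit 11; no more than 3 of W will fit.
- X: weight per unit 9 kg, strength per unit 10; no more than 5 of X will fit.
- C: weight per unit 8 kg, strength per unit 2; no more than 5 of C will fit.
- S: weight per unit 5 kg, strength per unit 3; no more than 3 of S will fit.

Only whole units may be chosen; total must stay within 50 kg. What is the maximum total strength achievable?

56

Take 3×W, 2×X, and 1×S: weight 50 ≤ 50, strength 3·11 + 2·10 + 1·3 = 56.
W has the best ratio (11/9) and is taken to its limit of 3; remaining capacity is filled optimally with the others.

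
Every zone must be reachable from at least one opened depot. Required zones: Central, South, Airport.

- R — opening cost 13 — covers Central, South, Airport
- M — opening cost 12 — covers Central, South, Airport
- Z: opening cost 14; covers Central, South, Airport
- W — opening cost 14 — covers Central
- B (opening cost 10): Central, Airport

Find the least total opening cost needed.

M alone covers Central, South, Airport — every zone.
Total opening cost: 12.
No cover costs less than 12.

12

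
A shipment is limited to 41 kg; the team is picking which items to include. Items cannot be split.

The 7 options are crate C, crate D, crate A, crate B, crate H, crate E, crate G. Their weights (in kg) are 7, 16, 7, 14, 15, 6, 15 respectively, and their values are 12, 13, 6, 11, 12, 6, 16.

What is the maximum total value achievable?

41

This is an integer program with binary decision variables.
crate C + crate H + crate G: weight 7 + 15 + 15 = 37 ≤ 41, value 12 + 12 + 16 = 40.
crate C + crate A + crate E + crate G: weight 7 + 7 + 6 + 15 = 35 ≤ 41, value 12 + 6 + 6 + 16 = 40.
crate C + crate D + crate G: weight 7 + 16 + 15 = 38 ≤ 41, value 12 + 13 + 16 = 41.
Best is crate C, crate D, and crate G with total value 41.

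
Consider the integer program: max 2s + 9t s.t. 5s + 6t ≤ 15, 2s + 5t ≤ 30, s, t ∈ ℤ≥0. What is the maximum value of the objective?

18

Relaxing integrality, the LP optimum is 22.50 at (s,t) = (0, 2.5), which is not an integer point.
(s,t)=(0,2): 5·0+6·2=12≤15, 2·0+5·2=10≤30, objective 18.
(s,t)=(1,1): 5·1+6·1=11≤15, 2·1+5·1=7≤30, objective 11.
(s,t)=(0,1): 5·0+6·1=6≤15, 2·0+5·1=5≤30, objective 9.
The best lattice point is (0,2), giving 18.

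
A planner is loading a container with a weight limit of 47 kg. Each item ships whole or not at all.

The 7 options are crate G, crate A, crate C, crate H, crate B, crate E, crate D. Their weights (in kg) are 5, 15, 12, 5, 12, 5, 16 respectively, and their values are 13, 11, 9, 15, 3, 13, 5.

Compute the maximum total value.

61

Allowing fractional choices, the relaxed optimum would be about 62.6, but items are indivisible.
crate G + crate A + crate C + crate H + crate E: weight 5 + 15 + 12 + 5 + 5 = 42 ≤ 47, value 13 + 11 + 9 + 15 + 13 = 61.
crate G + crate A + crate H + crate B + crate E: weight 5 + 15 + 5 + 12 + 5 = 42 ≤ 47, value 13 + 11 + 15 + 3 + 13 = 55.
crate G + crate A + crate H + crate E + crate D: weight 5 + 15 + 5 + 5 + 16 = 46 ≤ 47, value 13 + 11 + 15 + 13 + 5 = 57.
Best is crate G, crate A, crate C, crate H, and crate E with total value 61.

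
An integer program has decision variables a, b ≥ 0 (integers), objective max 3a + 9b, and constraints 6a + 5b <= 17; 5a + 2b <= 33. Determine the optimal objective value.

Relaxing integrality, the LP optimum is 30.60 at (a,b) = (0, 3.4), which is not an integer point.
(a,b)=(0,3): 6·0+5·3=15≤17, 5·0+2·3=6≤33, objective 27.
(a,b)=(1,2): 6·1+5·2=16≤17, 5·1+2·2=9≤33, objective 21.
(a,b)=(0,2): 6·0+5·2=10≤17, 5·0+2·2=4≤33, objective 18.
No feasible integer point exceeds 27.

27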